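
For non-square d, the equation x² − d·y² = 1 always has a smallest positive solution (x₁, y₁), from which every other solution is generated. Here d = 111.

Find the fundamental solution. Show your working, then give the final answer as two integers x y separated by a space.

295 28

√111 → a₀=10, period (1,1,6,1,1,20); ℓ=6 even so k=5
step 0: (10, 1)  from 10·(1,0) + (0,1)
step 1: (11, 1)  from 1·(10,1) + (1,0)
…
step 3: (137, 13)  from 6·(21,2) + (11,1)
step 4: (158, 15)  from 1·(137,13) + (21,2)
step 5: (295, 28)  from 1·(158,15) + (137,13)
(x₁, y₁) = (295, 28);  295² − 111·28² = 1 ✓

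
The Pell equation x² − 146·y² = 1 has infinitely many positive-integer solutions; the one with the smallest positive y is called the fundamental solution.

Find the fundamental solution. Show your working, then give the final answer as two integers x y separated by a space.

√146 → a₀=12, period (12,24); ℓ=2 even so k=1
i=0: a=12 ⇒ p=12, q=1
i=1: a=12 ⇒ p=145, q=12
(x₁, y₁) = (145, 12);  145² − 146·12² = 1 ✓

145 12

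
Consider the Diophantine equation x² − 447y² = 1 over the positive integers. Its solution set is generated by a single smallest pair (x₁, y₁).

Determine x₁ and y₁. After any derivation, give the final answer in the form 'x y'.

[21; 7,42] for √447; ℓ=2 ⇒ convergent index 1
step 0: (21, 1)  from 21·(1,0) + (0,1)
step 1: (148, 7)  from 7·(21,1) + (1,0)
(x₁, y₁) = (148, 7);  148² − 447·7² = 1 ✓

148 7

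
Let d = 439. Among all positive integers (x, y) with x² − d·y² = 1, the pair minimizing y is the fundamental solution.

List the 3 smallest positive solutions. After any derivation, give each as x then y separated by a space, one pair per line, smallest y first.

440 21
387199 18480
340734680 16262379

√439 → a₀=20, period (1,19,1,40); ℓ=4 even so k=3
a_0=20:  p_0=20·1+0=20,  q_0=20·0+1=1
…
a_2=19:  p_2=19·21+20=419,  q_2=19·1+1=20
a_3=1:  p_3=1·419+21=440,  q_3=1·20+1=21
→ (440, 21).  Check: 440²=193600, 439·21²=193599, difference 1.
n=2: (440,21)∘(440,21) = (440·440+439·21·21, 440·21+21·440) = (387199,18480)
n=3: (387199,18480)∘(440,21) = (440·387199+439·21·18480, 440·18480+21·387199) = (340734680,16262379)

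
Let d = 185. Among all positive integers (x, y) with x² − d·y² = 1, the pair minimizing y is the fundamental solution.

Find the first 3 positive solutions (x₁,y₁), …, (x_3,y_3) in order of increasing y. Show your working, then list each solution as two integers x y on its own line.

[13; 1,1,1,1,26] for √185; ℓ=5 ⇒ convergent index 9
a_0=13:  p_0=13·1+0=13,  q_0=13·0+1=1
…
a_4=1:  p_4=1·41+27=68,  q_4=1·3+2=5
a_5=26:  p_5=26·68+41=1809,  q_5=26·5+3=133
a_6=1:  p_6=1·1809+68=1877,  q_6=1·133+5=138
…
a_8=1:  p_8=1·3686+1877=5563,  q_8=1·271+138=409
a_9=1:  p_9=1·5563+3686=9249,  q_9=1·409+271=680
→ (9249, 680).  Check: 9249²=85544001, 185·680²=85544000, difference 1.
n=2: (9249,680)∘(9249,680) = (9249·9249+185·680·680, 9249·680+680·9249) = (171088001,12578640)
n=3: (171088001,12578640)∘(9249,680) = (9249·171088001+185·680·12578640, 9249·12578640+680·171088001) = (3164785833249,232679682040)

9249 680
171088001 12578640
3164785833249 232679682040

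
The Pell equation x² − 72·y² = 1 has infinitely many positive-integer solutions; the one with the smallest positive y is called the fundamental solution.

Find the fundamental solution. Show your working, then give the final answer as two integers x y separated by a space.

17 2

√72 → a₀=8, period (2,16); ℓ=2 even so k=1
step 0: (8, 1)  from 8·(1,0) + (0,1)
step 1: (17, 2)  from 2·(8,1) + (1,0)
(x₁, y₁) = (17, 2);  17² − 72·2² = 1 ✓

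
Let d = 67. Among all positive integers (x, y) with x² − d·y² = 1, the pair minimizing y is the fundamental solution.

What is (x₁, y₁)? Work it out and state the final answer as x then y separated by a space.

√67 → a₀=8, period (5,2,1,1,7,1,1,2,5,16); ℓ=10 even so k=9
a_0=8:  p_0=8·1+0=8,  q_0=8·0+1=1
…
a_3=1:  p_3=1·90+41=131,  q_3=1·11+5=16
…
a_6=1:  p_6=1·1678+221=1899,  q_6=1·205+27=232
a_7=1:  p_7=1·1899+1678=3577,  q_7=1·232+205=437
a_8=2:  p_8=2·3577+1899=9053,  q_8=2·437+232=1106
a_9=5:  p_9=5·9053+3577=48842,  q_9=5·1106+437=5967
(x₁, y₁) = (48842, 5967);  48842² − 67·5967² = 1 ✓

48842 5967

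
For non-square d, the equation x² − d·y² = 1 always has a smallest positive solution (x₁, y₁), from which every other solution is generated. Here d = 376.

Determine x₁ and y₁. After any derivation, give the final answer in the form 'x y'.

2143295 110532

[19; 2,1,1,3,1,…,1,2,38] for √376; ℓ=16 ⇒ convergent index 15
a_0=19:  p_0=19·1+0=19,  q_0=19·0+1=1
…
a_2=1:  p_2=1·39+19=58,  q_2=1·2+1=3
…
a_5=1:  p_5=1·349+97=446,  q_5=1·18+5=23
…
a_8=4:  p_8=4·2928+1241=12953,  q_8=4·151+64=668
…
a_10=2:  p_10=2·28834+12953=70621,  q_10=2·1487+668=3642
…
a_12=3:  p_12=3·99455+70621=368986,  q_12=3·5129+3642=19029
a_13=1:  p_13=1·368986+99455=468441,  q_13=1·19029+5129=24158
a_14=1:  p_14=1·468441+368986=837427,  q_14=1·24158+19029=43187
a_15=2:  p_15=2·837427+468441=2143295,  q_15=2·43187+24158=110532
fundamental: x₁=2143295, y₁=110532  (since 4593713457025 − 376·12217323024 = 1)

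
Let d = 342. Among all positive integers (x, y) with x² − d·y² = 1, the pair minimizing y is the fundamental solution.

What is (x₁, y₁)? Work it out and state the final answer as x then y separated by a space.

37 2

d=342: √d = [18; 2,36] (ℓ=2, even), read p_1/q_1
i=0: a=18 ⇒ p=18, q=1
i=1: a=2 ⇒ p=37, q=2
(x₁, y₁) = (37, 2);  37² − 342·2² = 1 ✓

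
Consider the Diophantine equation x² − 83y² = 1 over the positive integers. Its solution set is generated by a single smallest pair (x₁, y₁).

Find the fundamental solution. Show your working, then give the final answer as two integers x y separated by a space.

[9; 9,18] for √83; ℓ=2 ⇒ convergent index 1
step 0: (9, 1)  from 9·(1,0) + (0,1)
step 1: (82, 9)  from 9·(9,1) + (1,0)
(x₁, y₁) = (82, 9);  82² − 83·9² = 1 ✓

82 9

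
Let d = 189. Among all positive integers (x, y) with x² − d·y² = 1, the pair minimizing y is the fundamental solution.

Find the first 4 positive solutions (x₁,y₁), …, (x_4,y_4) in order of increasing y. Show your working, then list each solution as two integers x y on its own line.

55 4
6049 440
665335 48396
73180801 5323120

√189 → a₀=13, period (1,2,1,26); ℓ=4 even so k=3
a_0=13:  p_0=13·1+0=13,  q_0=13·0+1=1
a_1=1:  p_1=1·13+1=14,  q_1=1·1+0=1
a_2=2:  p_2=2·14+13=41,  q_2=2·1+1=3
a_3=1:  p_3=1·41+14=55,  q_3=1·3+1=4
fundamental: x₁=55, y₁=4  (since 3025 − 189·16 = 1)
(x_2, y_2) = (55·55 + 189·4·4, 55·4 + 4·55) = (6049, 440)
(x_3, y_3) = (55·6049 + 189·4·440, 55·440 + 4·6049) = (665335, 48396)
(x_4, y_4) = (55·665335 + 189·4·48396, 55·48396 + 4·665335) = (73180801, 5323120)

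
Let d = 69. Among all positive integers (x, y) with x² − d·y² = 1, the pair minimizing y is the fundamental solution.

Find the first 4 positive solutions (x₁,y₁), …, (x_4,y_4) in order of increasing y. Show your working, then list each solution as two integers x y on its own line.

7775 936
120901249 14554800
1880014414175 226327139064
29234224019520001 3519386997890400

d=69: √d = [8; 3,3,1,4,1,3,3,16] (ℓ=8, even), read p_7/q_7
k=0  a_k=8  p_k/q_k = 8/1
…
k=2  a_k=3  p_k/q_k = 83/10
k=3  a_k=1  p_k/q_k = 108/13
…
k=6  a_k=3  p_k/q_k = 2384/287
k=7  a_k=3  p_k/q_k = 7775/936
(x₁, y₁) = (7775, 936);  7775² − 69·936² = 1 ✓
k=2:  x_2 = 7775·7775+69·936·936 = 120901249,  y_2 = 7775·936+936·7775 = 14554800
k=3:  x_3 = 7775·120901249+69·936·14554800 = 1880014414175,  y_3 = 7775·14554800+936·120901249 = 226327139064
k=4:  x_4 = 7775·1880014414175+69·936·226327139064 = 29234224019520001,  y_4 = 7775·226327139064+936·1880014414175 = 3519386997890400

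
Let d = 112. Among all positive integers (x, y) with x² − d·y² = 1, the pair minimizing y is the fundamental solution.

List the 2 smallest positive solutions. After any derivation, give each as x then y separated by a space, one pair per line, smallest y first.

d=112: √d = [10; 1,1,2,1,1,20] (ℓ=6, even), read p_5/q_5
i=0: a=10 ⇒ p=10, q=1
i=1: a=1 ⇒ p=11, q=1
i=2: a=1 ⇒ p=21, q=2
…
i=4: a=1 ⇒ p=74, q=7
i=5: a=1 ⇒ p=127, q=12
(x₁, y₁) = (127, 12);  127² − 112·12² = 1 ✓
(x_2, y_2) = (127·127 + 112·12·12, 127·12 + 12·127) = (32257, 3048)

127 12
32257 3048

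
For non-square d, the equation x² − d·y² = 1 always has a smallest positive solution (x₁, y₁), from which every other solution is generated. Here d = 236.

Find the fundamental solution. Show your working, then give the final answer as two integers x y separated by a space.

d=236: √d = [15; 2,1,3,5,1,6,1,5,3,1,2,30] (ℓ=12, even), read p_11/q_11
a_0=15:  p_0=15·1+0=15,  q_0=15·0+1=1
a_1=2:  p_1=2·15+1=31,  q_1=2·1+0=2
a_2=1:  p_2=1·31+15=46,  q_2=1·2+1=3
a_3=3:  p_3=3·46+31=169,  q_3=3·3+2=11
a_4=5:  p_4=5·169+46=891,  q_4=5·11+3=58
a_5=1:  p_5=1·891+169=1060,  q_5=1·58+11=69
…
a_10=1:  p_10=1·154729+48806=203535,  q_10=1·10072+3177=13249
a_11=2:  p_11=2·203535+154729=561799,  q_11=2·13249+10072=36570
→ (561799, 36570).  Check: 561799²=315618116401, 236·36570²=315618116400, difference 1.

561799 36570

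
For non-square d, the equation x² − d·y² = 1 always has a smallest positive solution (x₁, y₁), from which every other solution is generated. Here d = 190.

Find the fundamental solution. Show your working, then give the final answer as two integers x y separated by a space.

√190 = [13; 1,3,1,1,1,…,3,1,26, …], period ℓ=14 (even) → k=13
k=0  a_k=13  p_k/q_k = 13/1
…
k=2  a_k=3  p_k/q_k = 55/4
k=3  a_k=1  p_k/q_k = 69/5
k=4  a_k=1  p_k/q_k = 124/9
…
k=7  a_k=2  p_k/q_k = 1213/88
k=8  a_k=2  p_k/q_k = 2936/213
…
k=10  a_k=1  p_k/q_k = 7085/514
k=11  a_k=1  p_k/q_k = 11234/815
k=12  a_k=3  p_k/q_k = 40787/2959
k=13  a_k=1  p_k/q_k = 52021/3774
→ (52021, 3774).  Check: 52021²=2706184441, 190·3774²=2706184440, difference 1.

52021 3774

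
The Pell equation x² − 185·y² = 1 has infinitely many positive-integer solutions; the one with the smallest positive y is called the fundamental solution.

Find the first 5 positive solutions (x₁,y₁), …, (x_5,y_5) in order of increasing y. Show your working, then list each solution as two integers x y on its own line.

9249 680
171088001 12578640
3164785833249 232679682040
58542208172352001 4304108745797280
1082913763607381481249 79617403347078403400

d=185: √d = [13; 1,1,1,1,26] (ℓ=5, odd), read p_9/q_9
step 0: (13, 1)  from 13·(1,0) + (0,1)
step 1: (14, 1)  from 1·(13,1) + (1,0)
step 2: (27, 2)  from 1·(14,1) + (13,1)
…
step 5: (1809, 133)  from 26·(68,5) + (41,3)
step 6: (1877, 138)  from 1·(1809,133) + (68,5)
…
step 8: (5563, 409)  from 1·(3686,271) + (1877,138)
step 9: (9249, 680)  from 1·(5563,409) + (3686,271)
fundamental: x₁=9249, y₁=680  (since 85544001 − 185·462400 = 1)
k=2:  x_2 = 9249·9249+185·680·680 = 171088001,  y_2 = 9249·680+680·9249 = 12578640
k=3:  x_3 = 9249·171088001+185·680·12578640 = 3164785833249,  y_3 = 9249·12578640+680·171088001 = 232679682040
k=4:  x_4 = 9249·3164785833249+185·680·232679682040 = 58542208172352001,  y_4 = 9249·232679682040+680·3164785833249 = 4304108745797280
k=5:  x_5 = 9249·58542208172352001+185·680·4304108745797280 = 1082913763607381481249,  y_5 = 9249·4304108745797280+680·58542208172352001 = 79617403347078403400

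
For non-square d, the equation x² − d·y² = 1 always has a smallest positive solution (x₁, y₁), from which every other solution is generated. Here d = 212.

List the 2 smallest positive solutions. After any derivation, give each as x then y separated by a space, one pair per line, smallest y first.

√212 = [14; 1,1,3,1,1,…,1,1,28, …], period ℓ=14 (even) → k=13
k=0  a_k=14  p_k/q_k = 14/1
k=1  a_k=1  p_k/q_k = 15/1
k=2  a_k=1  p_k/q_k = 29/2
k=3  a_k=3  p_k/q_k = 102/7
…
k=5  a_k=1  p_k/q_k = 233/16
k=6  a_k=1  p_k/q_k = 364/25
k=7  a_k=6  p_k/q_k = 2417/166
k=8  a_k=1  p_k/q_k = 2781/191
k=9  a_k=1  p_k/q_k = 5198/357
k=10  a_k=1  p_k/q_k = 7979/548
k=11  a_k=3  p_k/q_k = 29135/2001
k=12  a_k=1  p_k/q_k = 37114/2549
k=13  a_k=1  p_k/q_k = 66249/4550
fundamental: x₁=66249, y₁=4550  (since 4388930001 − 212·20702500 = 1)
k=2:  x_2 = 66249·66249+212·4550·4550 = 8777860001,  y_2 = 66249·4550+4550·66249 = 602865900

66249 4550
8777860001 602865900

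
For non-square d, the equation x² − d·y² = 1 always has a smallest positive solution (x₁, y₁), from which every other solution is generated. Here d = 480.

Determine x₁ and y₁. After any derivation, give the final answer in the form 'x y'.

241 11

[21; 1,9,1,42] for √480; ℓ=4 ⇒ convergent index 3
a_0=21:  p_0=21·1+0=21,  q_0=21·0+1=1
a_1=1:  p_1=1·21+1=22,  q_1=1·1+0=1
a_2=9:  p_2=9·22+21=219,  q_2=9·1+1=10
a_3=1:  p_3=1·219+22=241,  q_3=1·10+1=11
→ (241, 11).  Check: 241²=58081, 480·11²=58080, difference 1.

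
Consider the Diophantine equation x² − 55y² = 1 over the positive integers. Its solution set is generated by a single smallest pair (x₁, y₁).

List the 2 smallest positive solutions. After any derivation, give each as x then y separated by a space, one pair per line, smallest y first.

89 12
15841 2136

√55 = [7; 2,2,2,14, …], period ℓ=4 (even) → k=3
k=0  a_k=7  p_k/q_k = 7/1
k=1  a_k=2  p_k/q_k = 15/2
k=2  a_k=2  p_k/q_k = 37/5
k=3  a_k=2  p_k/q_k = 89/12
→ (89, 12).  Check: 89²=7921, 55·12²=7920, difference 1.
(x_2, y_2) = (89·89 + 55·12·12, 89·12 + 12·89) = (15841, 2136)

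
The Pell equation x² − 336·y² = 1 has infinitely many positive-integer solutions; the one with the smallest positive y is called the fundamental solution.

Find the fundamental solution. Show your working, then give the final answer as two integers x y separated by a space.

55 3

[18; 3,36] for √336; ℓ=2 ⇒ convergent index 1
i=0: a=18 ⇒ p=18, q=1
i=1: a=3 ⇒ p=55, q=3
(x₁, y₁) = (55, 3);  55² − 336·3² = 1 ✓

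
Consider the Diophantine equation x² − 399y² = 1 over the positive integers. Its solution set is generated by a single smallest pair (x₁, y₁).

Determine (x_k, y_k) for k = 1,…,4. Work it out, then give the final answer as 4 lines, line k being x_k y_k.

√399 = [19; 1,38, …], period ℓ=2 (even) → k=1
i=0: a=19 ⇒ p=19, q=1
i=1: a=1 ⇒ p=20, q=1
(x₁, y₁) = (20, 1);  20² − 399·1² = 1 ✓
(20+1√399)^2 = 799 + 40√399
(20+1√399)^3 = 31940 + 1599√399
(20+1√399)^4 = 1276801 + 63920√399

20 1
799 40
31940 1599
1276801 63920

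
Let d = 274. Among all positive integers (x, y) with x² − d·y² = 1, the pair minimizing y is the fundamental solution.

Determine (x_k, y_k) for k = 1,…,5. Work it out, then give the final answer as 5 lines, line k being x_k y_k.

3959299 239190
31352097142801 1894049455620
248264653730785753699 14998216231173381570
1965907990503261255572251201 118764845051735182903983240
15567235081782895307198186429982499 940451064496965117656884702915950

d=274: √d = [16; 1,1,4,4,1,1,32] (ℓ=7, odd), read p_13/q_13
k=0  a_k=16  p_k/q_k = 16/1
k=1  a_k=1  p_k/q_k = 17/1
k=2  a_k=1  p_k/q_k = 33/2
…
k=5  a_k=1  p_k/q_k = 778/47
k=6  a_k=1  p_k/q_k = 1407/85
…
k=8  a_k=1  p_k/q_k = 47209/2852
k=9  a_k=1  p_k/q_k = 93011/5619
…
k=12  a_k=1  p_k/q_k = 2189276/132259
k=13  a_k=1  p_k/q_k = 3959299/239190
fundamental: x₁=3959299, y₁=239190  (since 15676048571401 − 274·57211856100 = 1)
(3959299+239190√274)^2 = 31352097142801 + 1894049455620√274
(3959299+239190√274)^3 = 248264653730785753699 + 14998216231173381570√274
(3959299+239190√274)^4 = 1965907990503261255572251201 + 118764845051735182903983240√274
(3959299+239190√274)^5 = 15567235081782895307198186429982499 + 940451064496965117656884702915950√274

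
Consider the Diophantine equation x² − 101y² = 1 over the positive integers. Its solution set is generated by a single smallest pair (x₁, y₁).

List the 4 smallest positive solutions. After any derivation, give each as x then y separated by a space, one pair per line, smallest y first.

√101 = [10; 20, …], period ℓ=1 (odd) → k=1
i=0: a=10 ⇒ p=10, q=1
i=1: a=20 ⇒ p=201, q=20
(x₁, y₁) = (201, 20);  201² − 101·20² = 1 ✓
(x_2, y_2) = (201·201 + 101·20·20, 201·20 + 20·201) = (80801, 8040)
(x_3, y_3) = (201·80801 + 101·20·8040, 201·8040 + 20·80801) = (32481801, 3232060)
(x_4, y_4) = (201·32481801 + 101·20·3232060, 201·3232060 + 20·32481801) = (13057603201, 1299280080)

201 20
80801 8040
32481801 3232060
13057603201 1299280080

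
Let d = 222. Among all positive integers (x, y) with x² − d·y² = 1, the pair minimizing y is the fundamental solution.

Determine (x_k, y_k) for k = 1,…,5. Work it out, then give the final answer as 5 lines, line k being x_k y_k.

d=222: √d = [14; 1,8,1,28] (ℓ=4, even), read p_3/q_3
step 0: (14, 1)  from 14·(1,0) + (0,1)
…
step 2: (134, 9)  from 8·(15,1) + (14,1)
step 3: (149, 10)  from 1·(134,9) + (15,1)
fundamental: x₁=149, y₁=10  (since 22201 − 222·100 = 1)
k=2:  x_2 = 149·149+222·10·10 = 44401,  y_2 = 149·10+10·149 = 2980
k=3:  x_3 = 149·44401+222·10·2980 = 13231349,  y_3 = 149·2980+10·44401 = 888030
k=4:  x_4 = 149·13231349+222·10·888030 = 3942897601,  y_4 = 149·888030+10·13231349 = 264629960
k=5:  x_5 = 149·3942897601+222·10·264629960 = 1174970253749,  y_5 = 149·264629960+10·3942897601 = 78858840050

149 10
44401 2980
13231349 888030
3942897601 264629960
1174970253749 78858840050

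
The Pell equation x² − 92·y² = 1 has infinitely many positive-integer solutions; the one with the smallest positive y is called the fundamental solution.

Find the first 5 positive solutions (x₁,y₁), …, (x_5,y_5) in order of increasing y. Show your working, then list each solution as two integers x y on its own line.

d=92: √d = [9; 1,1,2,4,2,1,1,18] (ℓ=8, even), read p_7/q_7
a_0=9:  p_0=9·1+0=9,  q_0=9·0+1=1
…
a_5=2:  p_5=2·211+48=470,  q_5=2·22+5=49
a_6=1:  p_6=1·470+211=681,  q_6=1·49+22=71
a_7=1:  p_7=1·681+470=1151,  q_7=1·71+49=120
(x₁, y₁) = (1151, 120);  1151² − 92·120² = 1 ✓
(x_2, y_2) = (1151·1151 + 92·120·120, 1151·120 + 120·1151) = (2649601, 276240)
(x_3, y_3) = (1151·2649601 + 92·120·276240, 1151·276240 + 120·2649601) = (6099380351, 635904360)
(x_4, y_4) = (1151·6099380351 + 92·120·635904360, 1151·635904360 + 120·6099380351) = (14040770918401, 1463851560480)
(x_5, y_5) = (1151·14040770918401 + 92·120·1463851560480, 1151·1463851560480 + 120·14040770918401) = (32321848554778751, 3369785656320600)

1151 120
2649601 276240
6099380351 635904360
14040770918401 1463851560480
32321848554778751 3369785656320600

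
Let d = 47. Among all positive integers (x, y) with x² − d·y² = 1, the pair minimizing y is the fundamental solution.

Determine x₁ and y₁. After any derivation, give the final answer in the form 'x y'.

√47 → a₀=6, period (1,5,1,12); ℓ=4 even so k=3
i=0: a=6 ⇒ p=6, q=1
…
i=2: a=5 ⇒ p=41, q=6
i=3: a=1 ⇒ p=48, q=7
→ (48, 7).  Check: 48²=2304, 47·7²=2303, difference 1.

48 7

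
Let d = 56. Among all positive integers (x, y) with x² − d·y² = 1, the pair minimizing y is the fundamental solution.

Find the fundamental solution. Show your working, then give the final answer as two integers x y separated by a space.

√56 = [7; 2,14, …], period ℓ=2 (even) → k=1
i=0: a=7 ⇒ p=7, q=1
i=1: a=2 ⇒ p=15, q=2
fundamental: x₁=15, y₁=2  (since 225 − 56·4 = 1)

15 2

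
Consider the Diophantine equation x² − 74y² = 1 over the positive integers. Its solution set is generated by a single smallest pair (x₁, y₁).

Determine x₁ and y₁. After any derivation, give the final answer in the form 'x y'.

√74 → a₀=8, period (1,1,1,1,16); ℓ=5 odd so k=9
i=0: a=8 ⇒ p=8, q=1
i=1: a=1 ⇒ p=9, q=1
i=2: a=1 ⇒ p=17, q=2
…
i=4: a=1 ⇒ p=43, q=5
i=5: a=16 ⇒ p=714, q=83
…
i=7: a=1 ⇒ p=1471, q=171
i=8: a=1 ⇒ p=2228, q=259
i=9: a=1 ⇒ p=3699, q=430
(x₁, y₁) = (3699, 430);  3699² − 74·430² = 1 ✓

3699 430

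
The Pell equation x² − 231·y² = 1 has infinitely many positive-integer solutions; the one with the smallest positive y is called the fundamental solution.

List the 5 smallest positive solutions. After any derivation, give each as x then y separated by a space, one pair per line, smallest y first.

76 5
11551 760
1755676 115515
266851201 17557520
40559626876 2668627525

[15; 5,30] for √231; ℓ=2 ⇒ convergent index 1
step 0: (15, 1)  from 15·(1,0) + (0,1)
step 1: (76, 5)  from 5·(15,1) + (1,0)
(x₁, y₁) = (76, 5);  76² − 231·5² = 1 ✓
(76+5√231)^2 = 11551 + 760√231
(76+5√231)^3 = 1755676 + 115515√231
(76+5√231)^4 = 266851201 + 17557520√231
(76+5√231)^5 = 40559626876 + 2668627525√231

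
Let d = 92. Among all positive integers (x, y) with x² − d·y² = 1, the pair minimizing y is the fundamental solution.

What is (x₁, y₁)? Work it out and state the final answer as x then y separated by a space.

1151 120

√92 = [9; 1,1,2,4,2,1,1,18, …], period ℓ=8 (even) → k=7
i=0: a=9 ⇒ p=9, q=1
…
i=6: a=1 ⇒ p=681, q=71
i=7: a=1 ⇒ p=1151, q=120
→ (1151, 120).  Check: 1151²=1324801, 92·120²=1324800, difference 1.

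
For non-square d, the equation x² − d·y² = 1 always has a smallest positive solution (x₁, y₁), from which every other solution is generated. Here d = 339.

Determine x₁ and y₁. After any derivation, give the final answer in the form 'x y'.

97970 5321

√339 → a₀=18, period (2,2,2,1,17,1,2,2,2,36); ℓ=10 even so k=9
k=0  a_k=18  p_k/q_k = 18/1
k=1  a_k=2  p_k/q_k = 37/2
k=2  a_k=2  p_k/q_k = 92/5
…
k=5  a_k=17  p_k/q_k = 5542/301
…
k=8  a_k=2  p_k/q_k = 40359/2192
k=9  a_k=2  p_k/q_k = 97970/5321
→ (97970, 5321).  Check: 97970²=9598120900, 339·5321²=9598120899, difference 1.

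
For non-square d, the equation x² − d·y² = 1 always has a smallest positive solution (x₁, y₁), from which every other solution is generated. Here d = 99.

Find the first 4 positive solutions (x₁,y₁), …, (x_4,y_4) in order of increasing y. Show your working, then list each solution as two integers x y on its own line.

√99 = [9; 1,18, …], period ℓ=2 (even) → k=1
k=0  a_k=9  p_k/q_k = 9/1
k=1  a_k=1  p_k/q_k = 10/1
fundamental: x₁=10, y₁=1  (since 100 − 99·1 = 1)
(x_2, y_2) = (10·10 + 99·1·1, 10·1 + 1·10) = (199, 20)
(x_3, y_3) = (10·199 + 99·1·20, 10·20 + 1·199) = (3970, 399)
(x_4, y_4) = (10·3970 + 99·1·399, 10·399 + 1·3970) = (79201, 7960)

10 1
199 20
3970 399
79201 7960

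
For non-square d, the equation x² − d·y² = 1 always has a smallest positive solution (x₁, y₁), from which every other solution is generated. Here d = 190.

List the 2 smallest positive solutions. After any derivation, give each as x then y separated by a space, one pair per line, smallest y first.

52021 3774
5412368881 392654508

d=190: √d = [13; 1,3,1,1,1,…,3,1,26] (ℓ=14, even), read p_13/q_13
k=0  a_k=13  p_k/q_k = 13/1
k=1  a_k=1  p_k/q_k = 14/1
k=2  a_k=3  p_k/q_k = 55/4
k=3  a_k=1  p_k/q_k = 69/5
k=4  a_k=1  p_k/q_k = 124/9
…
k=6  a_k=2  p_k/q_k = 510/37
k=7  a_k=2  p_k/q_k = 1213/88
k=8  a_k=2  p_k/q_k = 2936/213
k=9  a_k=1  p_k/q_k = 4149/301
k=10  a_k=1  p_k/q_k = 7085/514
k=11  a_k=1  p_k/q_k = 11234/815
k=12  a_k=3  p_k/q_k = 40787/2959
k=13  a_k=1  p_k/q_k = 52021/3774
(x₁, y₁) = (52021, 3774);  52021² − 190·3774² = 1 ✓
n=2: (52021,3774)∘(52021,3774) = (52021·52021+190·3774·3774, 52021·3774+3774·52021) = (5412368881,392654508)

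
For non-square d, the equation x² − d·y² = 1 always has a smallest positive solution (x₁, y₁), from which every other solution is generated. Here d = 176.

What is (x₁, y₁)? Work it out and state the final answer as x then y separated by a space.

[13; 3,1,3,26] for √176; ℓ=4 ⇒ convergent index 3
step 0: (13, 1)  from 13·(1,0) + (0,1)
step 1: (40, 3)  from 3·(13,1) + (1,0)
step 2: (53, 4)  from 1·(40,3) + (13,1)
step 3: (199, 15)  from 3·(53,4) + (40,3)
fundamental: x₁=199, y₁=15  (since 39601 − 176·225 = 1)

199 15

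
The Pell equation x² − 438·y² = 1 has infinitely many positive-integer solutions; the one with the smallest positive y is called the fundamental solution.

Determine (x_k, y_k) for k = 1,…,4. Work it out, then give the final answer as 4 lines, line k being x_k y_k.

293 14
171697 8204
100614149 4807530
58959719617 2817204376

d=438: √d = [20; 1,12,1,40] (ℓ=4, even), read p_3/q_3
i=0: a=20 ⇒ p=20, q=1
i=1: a=1 ⇒ p=21, q=1
i=2: a=12 ⇒ p=272, q=13
i=3: a=1 ⇒ p=293, q=14
fundamental: x₁=293, y₁=14  (since 85849 − 438·196 = 1)
k=2:  x_2 = 293·293+438·14·14 = 171697,  y_2 = 293·14+14·293 = 8204
k=3:  x_3 = 293·171697+438·14·8204 = 100614149,  y_3 = 293·8204+14·171697 = 4807530
k=4:  x_4 = 293·100614149+438·14·4807530 = 58959719617,  y_4 = 293·4807530+14·100614149 = 2817204376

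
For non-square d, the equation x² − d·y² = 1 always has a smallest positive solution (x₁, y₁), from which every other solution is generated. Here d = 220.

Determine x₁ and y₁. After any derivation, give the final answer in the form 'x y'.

89 6

√220 → a₀=14, period (1,4,1,28); ℓ=4 even so k=3
i=0: a=14 ⇒ p=14, q=1
i=1: a=1 ⇒ p=15, q=1
i=2: a=4 ⇒ p=74, q=5
i=3: a=1 ⇒ p=89, q=6
(x₁, y₁) = (89, 6);  89² − 220·6² = 1 ✓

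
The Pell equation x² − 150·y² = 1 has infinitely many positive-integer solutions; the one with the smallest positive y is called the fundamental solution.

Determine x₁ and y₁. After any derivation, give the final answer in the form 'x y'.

49 4

[12; 4,24] for √150; ℓ=2 ⇒ convergent index 1
i=0: a=12 ⇒ p=12, q=1
i=1: a=4 ⇒ p=49, q=4
→ (49, 4).  Check: 49²=2401, 150·4²=2400, difference 1.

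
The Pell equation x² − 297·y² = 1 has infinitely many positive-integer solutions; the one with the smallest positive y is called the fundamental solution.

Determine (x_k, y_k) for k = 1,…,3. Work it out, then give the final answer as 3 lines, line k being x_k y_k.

[17; 4,3,1,1,2,1,1,3,4,34] for √297; ℓ=10 ⇒ convergent index 9
i=0: a=17 ⇒ p=17, q=1
i=1: a=4 ⇒ p=69, q=4
…
i=8: a=3 ⇒ p=11357, q=659
i=9: a=4 ⇒ p=48599, q=2820
fundamental: x₁=48599, y₁=2820  (since 2361862801 − 297·7952400 = 1)
(48599+2820√297)^2 = 4723725601 + 274098360√297
(48599+2820√297)^3 = 459136680917399 + 26641812392460√297

48599 2820
4723725601 274098360
459136680917399 26641812392460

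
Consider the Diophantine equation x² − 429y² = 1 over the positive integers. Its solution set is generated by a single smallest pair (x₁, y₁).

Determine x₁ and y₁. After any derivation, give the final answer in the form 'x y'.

√429 = [20; 1,2,2,9,1,12,1,9,2,2,1,40, …], period ℓ=12 (even) → k=11
step 0: (20, 1)  from 20·(1,0) + (0,1)
step 1: (21, 1)  from 1·(20,1) + (1,0)
step 2: (62, 3)  from 2·(21,1) + (20,1)
step 3: (145, 7)  from 2·(62,3) + (21,1)
…
step 5: (1512, 73)  from 1·(1367,66) + (145,7)
step 6: (19511, 942)  from 12·(1512,73) + (1367,66)
…
step 8: (208718, 10077)  from 9·(21023,1015) + (19511,942)
step 9: (438459, 21169)  from 2·(208718,10077) + (21023,1015)
step 10: (1085636, 52415)  from 2·(438459,21169) + (208718,10077)
step 11: (1524095, 73584)  from 1·(1085636,52415) + (438459,21169)
fundamental: x₁=1524095, y₁=73584  (since 2322865569025 − 429·5414605056 = 1)

1524095 73584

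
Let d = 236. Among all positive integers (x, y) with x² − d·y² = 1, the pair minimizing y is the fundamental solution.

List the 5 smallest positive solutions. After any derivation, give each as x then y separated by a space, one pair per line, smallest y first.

d=236: √d = [15; 2,1,3,5,1,6,1,5,3,1,2,30] (ℓ=12, even), read p_11/q_11
step 0: (15, 1)  from 15·(1,0) + (0,1)
step 1: (31, 2)  from 2·(15,1) + (1,0)
step 2: (46, 3)  from 1·(31,2) + (15,1)
…
step 5: (1060, 69)  from 1·(891,58) + (169,11)
…
step 9: (154729, 10072)  from 3·(48806,3177) + (8311,541)
step 10: (203535, 13249)  from 1·(154729,10072) + (48806,3177)
step 11: (561799, 36570)  from 2·(203535,13249) + (154729,10072)
(x₁, y₁) = (561799, 36570);  561799² − 236·36570² = 1 ✓
(x_2, y_2) = (561799·561799 + 236·36570·36570, 561799·36570 + 36570·561799) = (631236232801, 41089978860)
(x_3, y_3) = (561799·631236232801 + 236·36570·41089978860, 561799·41089978860 + 36570·631236232801) = (709255768702176199, 46168618067101710)
(x_4, y_4) = (561799·709255768702176199 + 236·36570·46168618067101710, 561799·46168618067101710 + 36570·709255768702176199) = (796918363201596536611201, 51874966922918257173720)
(x_5, y_5) = (561799·796918363201596536611201 + 236·36570·51874966922918257173720, 561799·51874966922918257173720 + 36570·796918363201596536611201) = (895415879055878209574570044999, 58286609084610939305810342850)

561799 36570
631236232801 41089978860
709255768702176199 46168618067101710
796918363201596536611201 51874966922918257173720
895415879055878209574570044999 58286609084610939305810342850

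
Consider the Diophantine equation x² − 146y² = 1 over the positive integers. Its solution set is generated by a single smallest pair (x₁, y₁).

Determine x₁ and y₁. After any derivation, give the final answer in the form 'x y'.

√146 → a₀=12, period (12,24); ℓ=2 even so k=1
a_0=12:  p_0=12·1+0=12,  q_0=12·0+1=1
a_1=12:  p_1=12·12+1=145,  q_1=12·1+0=12
(x₁, y₁) = (145, 12);  145² − 146·12² = 1 ✓

145 12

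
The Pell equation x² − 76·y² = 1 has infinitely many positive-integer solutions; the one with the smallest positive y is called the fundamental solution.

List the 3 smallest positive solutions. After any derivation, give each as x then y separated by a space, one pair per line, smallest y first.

[8; 1,2,1,1,5,4,5,1,1,2,1,16] for √76; ℓ=12 ⇒ convergent index 11
step 0: (8, 1)  from 8·(1,0) + (0,1)
…
step 8: (8866, 1017)  from 1·(7445,854) + (1421,163)
…
step 10: (41488, 4759)  from 2·(16311,1871) + (8866,1017)
step 11: (57799, 6630)  from 1·(41488,4759) + (16311,1871)
fundamental: x₁=57799, y₁=6630  (since 3340724401 − 76·43956900 = 1)
n=2: (57799,6630)∘(57799,6630) = (57799·57799+76·6630·6630, 57799·6630+6630·57799) = (6681448801,766414740)
n=3: (6681448801,766414740)∘(57799,6630) = (57799·6681448801+76·6630·766414740, 57799·766414740+6630·6681448801) = (772362118440199,88596011107890)

57799 6630
6681448801 766414740
772362118440199 88596011107890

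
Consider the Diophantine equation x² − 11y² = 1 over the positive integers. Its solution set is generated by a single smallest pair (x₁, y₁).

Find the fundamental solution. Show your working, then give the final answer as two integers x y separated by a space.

10 3

√11 = [3; 3,6, …], period ℓ=2 (even) → k=1
i=0: a=3 ⇒ p=3, q=1
i=1: a=3 ⇒ p=10, q=3
→ (10, 3).  Check: 10²=100, 11·3²=99, difference 1.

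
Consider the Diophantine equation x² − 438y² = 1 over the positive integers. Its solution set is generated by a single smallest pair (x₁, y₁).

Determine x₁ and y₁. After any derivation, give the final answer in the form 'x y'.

293 14

d=438: √d = [20; 1,12,1,40] (ℓ=4, even), read p_3/q_3
a_0=20:  p_0=20·1+0=20,  q_0=20·0+1=1
…
a_2=12:  p_2=12·21+20=272,  q_2=12·1+1=13
a_3=1:  p_3=1·272+21=293,  q_3=1·13+1=14
→ (293, 14).  Check: 293²=85849, 438·14²=85848, difference 1.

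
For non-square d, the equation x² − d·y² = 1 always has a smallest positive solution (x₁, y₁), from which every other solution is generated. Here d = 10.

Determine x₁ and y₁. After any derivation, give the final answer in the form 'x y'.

19 6

√10 = [3; 6, …], period ℓ=1 (odd) → k=1
i=0: a=3 ⇒ p=3, q=1
i=1: a=6 ⇒ p=19, q=6
→ (19, 6).  Check: 19²=361, 10·6²=360, difference 1.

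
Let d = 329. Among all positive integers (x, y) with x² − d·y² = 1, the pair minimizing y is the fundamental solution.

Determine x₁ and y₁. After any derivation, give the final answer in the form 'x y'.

[18; 7,4,2,1,1,4,1,1,2,4,7,36] for √329; ℓ=12 ⇒ convergent index 11
i=0: a=18 ⇒ p=18, q=1
…
i=3: a=2 ⇒ p=1179, q=65
i=4: a=1 ⇒ p=1705, q=94
i=5: a=1 ⇒ p=2884, q=159
i=6: a=4 ⇒ p=13241, q=730
i=7: a=1 ⇒ p=16125, q=889
i=8: a=1 ⇒ p=29366, q=1619
…
i=10: a=4 ⇒ p=328794, q=18127
i=11: a=7 ⇒ p=2376415, q=131016
(x₁, y₁) = (2376415, 131016);  2376415² − 329·131016² = 1 ✓

2376415 131016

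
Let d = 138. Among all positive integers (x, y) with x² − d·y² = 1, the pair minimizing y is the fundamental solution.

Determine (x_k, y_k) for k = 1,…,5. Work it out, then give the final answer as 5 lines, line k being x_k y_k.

47 4
4417 376
415151 35340
39019777 3321584
3667443887 312193556

[11; 1,2,1,22] for √138; ℓ=4 ⇒ convergent index 3
step 0: (11, 1)  from 11·(1,0) + (0,1)
…
step 2: (35, 3)  from 2·(12,1) + (11,1)
step 3: (47, 4)  from 1·(35,3) + (12,1)
fundamental: x₁=47, y₁=4  (since 2209 − 138·16 = 1)
k=2:  x_2 = 47·47+138·4·4 = 4417,  y_2 = 47·4+4·47 = 376
k=3:  x_3 = 47·4417+138·4·376 = 415151,  y_3 = 47·376+4·4417 = 35340
k=4:  x_4 = 47·415151+138·4·35340 = 39019777,  y_4 = 47·35340+4·415151 = 3321584
k=5:  x_5 = 47·39019777+138·4·3321584 = 3667443887,  y_5 = 47·3321584+4·39019777 = 312193556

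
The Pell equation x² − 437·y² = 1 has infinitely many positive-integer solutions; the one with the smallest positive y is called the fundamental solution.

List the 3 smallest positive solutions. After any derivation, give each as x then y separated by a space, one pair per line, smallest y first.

4599 220
42301601 2023560
389090121399 18612704660

d=437: √d = [20; 1,9,2,9,1,40] (ℓ=6, even), read p_5/q_5
k=0  a_k=20  p_k/q_k = 20/1
…
k=3  a_k=2  p_k/q_k = 439/21
k=4  a_k=9  p_k/q_k = 4160/199
k=5  a_k=1  p_k/q_k = 4599/220
fundamental: x₁=4599, y₁=220  (since 21150801 − 437·48400 = 1)
(x_2, y_2) = (4599·4599 + 437·220·220, 4599·220 + 220·4599) = (42301601, 2023560)
(x_3, y_3) = (4599·42301601 + 437·220·2023560, 4599·2023560 + 220·42301601) = (389090121399, 18612704660)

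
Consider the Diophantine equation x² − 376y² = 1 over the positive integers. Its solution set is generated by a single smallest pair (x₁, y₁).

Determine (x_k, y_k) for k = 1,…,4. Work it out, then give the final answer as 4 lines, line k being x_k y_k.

2143295 110532
9187426914049 473805365880
39382732335491159615 2031009343327438668
168817626601983862467148801 8706104341013491514496240

d=376: √d = [19; 2,1,1,3,1,…,1,2,38] (ℓ=16, even), read p_15/q_15
step 0: (19, 1)  from 19·(1,0) + (0,1)
…
step 2: (58, 3)  from 1·(39,2) + (19,1)
…
step 4: (349, 18)  from 3·(97,5) + (58,3)
step 5: (446, 23)  from 1·(349,18) + (97,5)
step 6: (1241, 64)  from 2·(446,23) + (349,18)
step 7: (2928, 151)  from 2·(1241,64) + (446,23)
…
step 11: (99455, 5129)  from 1·(70621,3642) + (28834,1487)
step 12: (368986, 19029)  from 3·(99455,5129) + (70621,3642)
…
step 14: (837427, 43187)  from 1·(468441,24158) + (368986,19029)
step 15: (2143295, 110532)  from 2·(837427,43187) + (468441,24158)
(x₁, y₁) = (2143295, 110532);  2143295² − 376·110532² = 1 ✓
n=2: (2143295,110532)∘(2143295,110532) = (2143295·2143295+376·110532·110532, 2143295·110532+110532·2143295) = (9187426914049,473805365880)
n=3: (9187426914049,473805365880)∘(2143295,110532) = (2143295·9187426914049+376·110532·473805365880, 2143295·473805365880+110532·9187426914049) = (39382732335491159615,2031009343327438668)
n=4: (39382732335491159615,2031009343327438668)∘(2143295,110532) = (2143295·39382732335491159615+376·110532·2031009343327438668, 2143295·2031009343327438668+110532·39382732335491159615) = (168817626601983862467148801,8706104341013491514496240)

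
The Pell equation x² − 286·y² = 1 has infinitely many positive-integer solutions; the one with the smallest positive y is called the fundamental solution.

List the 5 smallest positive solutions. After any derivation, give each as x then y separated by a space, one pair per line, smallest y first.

561835 33222
631317134449 37330564740
709392124465745995 41947235681362578
797122648497793485067201 47134850318039357456520
895702806436806213240996001675 52964017256829337557486465822

[16; 1,10,3,3,2,3,3,10,1,32] for √286; ℓ=10 ⇒ convergent index 9
step 0: (16, 1)  from 16·(1,0) + (0,1)
…
step 2: (186, 11)  from 10·(17,1) + (16,1)
…
step 5: (4397, 260)  from 2·(1911,113) + (575,34)
…
step 7: (49703, 2939)  from 3·(15102,893) + (4397,260)
step 8: (512132, 30283)  from 10·(49703,2939) + (15102,893)
step 9: (561835, 33222)  from 1·(512132,30283) + (49703,2939)
fundamental: x₁=561835, y₁=33222  (since 315658567225 − 286·1103701284 = 1)
n=2: (561835,33222)∘(561835,33222) = (561835·561835+286·33222·33222, 561835·33222+33222·561835) = (631317134449,37330564740)
n=3: (631317134449,37330564740)∘(561835,33222) = (561835·631317134449+286·33222·37330564740, 561835·37330564740+33222·631317134449) = (709392124465745995,41947235681362578)
n=4: (709392124465745995,41947235681362578)∘(561835,33222) = (561835·709392124465745995+286·33222·41947235681362578, 561835·41947235681362578+33222·709392124465745995) = (797122648497793485067201,47134850318039357456520)
n=5: (797122648497793485067201,47134850318039357456520)∘(561835,33222) = (561835·797122648497793485067201+286·33222·47134850318039357456520, 561835·47134850318039357456520+33222·797122648497793485067201) = (895702806436806213240996001675,52964017256829337557486465822)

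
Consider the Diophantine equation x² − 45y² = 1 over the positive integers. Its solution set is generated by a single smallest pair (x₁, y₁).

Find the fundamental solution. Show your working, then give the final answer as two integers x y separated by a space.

161 24

√45 → a₀=6, period (1,2,2,2,1,12); ℓ=6 even so k=5
step 0: (6, 1)  from 6·(1,0) + (0,1)
…
step 2: (20, 3)  from 2·(7,1) + (6,1)
…
step 4: (114, 17)  from 2·(47,7) + (20,3)
step 5: (161, 24)  from 1·(114,17) + (47,7)
(x₁, y₁) = (161, 24);  161² − 45·24² = 1 ✓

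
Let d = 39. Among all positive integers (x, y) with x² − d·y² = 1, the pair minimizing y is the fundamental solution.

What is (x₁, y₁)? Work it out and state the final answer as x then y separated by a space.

[6; 4,12] for √39; ℓ=2 ⇒ convergent index 1
i=0: a=6 ⇒ p=6, q=1
i=1: a=4 ⇒ p=25, q=4
→ (25, 4).  Check: 25²=625, 39·4²=624, difference 1.

25 4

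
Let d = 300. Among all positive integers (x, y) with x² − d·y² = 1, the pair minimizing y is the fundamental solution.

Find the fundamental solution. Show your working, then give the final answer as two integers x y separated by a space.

1351 78

√300 = [17; 3,8,3,34, …], period ℓ=4 (even) → k=3
i=0: a=17 ⇒ p=17, q=1
…
i=2: a=8 ⇒ p=433, q=25
i=3: a=3 ⇒ p=1351, q=78
→ (1351, 78).  Check: 1351²=1825201, 300·78²=1825200, difference 1.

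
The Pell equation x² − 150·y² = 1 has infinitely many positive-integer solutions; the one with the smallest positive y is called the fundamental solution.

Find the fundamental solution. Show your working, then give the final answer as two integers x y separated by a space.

√150 → a₀=12, period (4,24); ℓ=2 even so k=1
k=0  a_k=12  p_k/q_k = 12/1
k=1  a_k=4  p_k/q_k = 49/4
fundamental: x₁=49, y₁=4  (since 2401 − 150·16 = 1)

49 4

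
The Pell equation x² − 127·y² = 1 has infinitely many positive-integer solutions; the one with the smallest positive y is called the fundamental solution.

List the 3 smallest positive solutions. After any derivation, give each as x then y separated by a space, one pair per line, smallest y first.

[11; 3,1,2,2,7,11,7,2,2,1,3,22] for √127; ℓ=12 ⇒ convergent index 11
k=0  a_k=11  p_k/q_k = 11/1
k=1  a_k=3  p_k/q_k = 34/3
k=2  a_k=1  p_k/q_k = 45/4
…
k=5  a_k=7  p_k/q_k = 2175/193
k=6  a_k=11  p_k/q_k = 24218/2149
k=7  a_k=7  p_k/q_k = 171701/15236
k=8  a_k=2  p_k/q_k = 367620/32621
k=9  a_k=2  p_k/q_k = 906941/80478
k=10  a_k=1  p_k/q_k = 1274561/113099
k=11  a_k=3  p_k/q_k = 4730624/419775
(x₁, y₁) = (4730624, 419775);  4730624² − 127·419775² = 1 ✓
n=2: (4730624,419775)∘(4730624,419775) = (4730624·4730624+127·419775·419775, 4730624·419775+419775·4730624) = (44757606858751,3971595379200)
n=3: (44757606858751,3971595379200)∘(4730624,419775) = (4730624·44757606858751+127·419775·3971595379200, 4730624·3971595379200+419775·44757606858751) = (423462818377139450624,37576248838264821825)

4730624 419775
44757606858751 3971595379200
423462818377139450624 37576248838264821825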